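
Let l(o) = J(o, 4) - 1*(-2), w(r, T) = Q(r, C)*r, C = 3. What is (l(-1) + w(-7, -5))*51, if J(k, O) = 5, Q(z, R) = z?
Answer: 2856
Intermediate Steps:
w(r, T) = r² (w(r, T) = r*r = r²)
l(o) = 7 (l(o) = 5 - 1*(-2) = 5 + 2 = 7)
(l(-1) + w(-7, -5))*51 = (7 + (-7)²)*51 = (7 + 49)*51 = 56*51 = 2856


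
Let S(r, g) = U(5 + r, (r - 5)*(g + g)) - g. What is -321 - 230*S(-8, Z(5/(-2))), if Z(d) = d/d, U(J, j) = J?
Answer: 599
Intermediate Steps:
Z(d) = 1
S(r, g) = 5 + r - g (S(r, g) = (5 + r) - g = 5 + r - g)
-321 - 230*S(-8, Z(5/(-2))) = -321 - 230*(5 - 8 - 1*1) = -321 - 230*(5 - 8 - 1) = -321 - 230*(-4) = -321 + 920 = 599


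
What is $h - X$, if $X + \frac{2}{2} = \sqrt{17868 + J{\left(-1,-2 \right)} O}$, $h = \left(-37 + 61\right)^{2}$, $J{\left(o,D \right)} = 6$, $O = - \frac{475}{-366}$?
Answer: $577 - \frac{\sqrt{66515803}}{61} \approx 443.3$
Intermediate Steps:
$O = \frac{475}{366}$ ($O = \left(-475\right) \left(- \frac{1}{366}\right) = \frac{475}{366} \approx 1.2978$)
$h = 576$ ($h = 24^{2} = 576$)
$X = -1 + \frac{\sqrt{66515803}}{61}$ ($X = -1 + \sqrt{17868 + 6 \cdot \frac{475}{366}} = -1 + \sqrt{17868 + \frac{475}{61}} = -1 + \sqrt{\frac{1090423}{61}} = -1 + \frac{\sqrt{66515803}}{61} \approx 132.7$)
$h - X = 576 - \left(-1 + \frac{\sqrt{66515803}}{61}\right) = 576 + \left(1 - \frac{\sqrt{66515803}}{61}\right) = 577 - \frac{\sqrt{66515803}}{61}$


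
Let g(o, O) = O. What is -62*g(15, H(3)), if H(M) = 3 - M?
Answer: 0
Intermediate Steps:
-62*g(15, H(3)) = -62*(3 - 1*3) = -62*(3 - 3) = -62*0 = 0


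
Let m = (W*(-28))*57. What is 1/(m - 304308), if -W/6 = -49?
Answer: -1/773532 ≈ -1.2928e-6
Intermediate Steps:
W = 294 (W = -6*(-49) = 294)
m = -469224 (m = (294*(-28))*57 = -8232*57 = -469224)
1/(m - 304308) = 1/(-469224 - 304308) = 1/(-773532) = -1/773532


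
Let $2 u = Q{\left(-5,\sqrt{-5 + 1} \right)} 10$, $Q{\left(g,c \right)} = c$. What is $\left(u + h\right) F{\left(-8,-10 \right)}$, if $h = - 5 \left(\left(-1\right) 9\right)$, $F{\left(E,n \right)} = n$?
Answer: $-450 - 100 i \approx -450.0 - 100.0 i$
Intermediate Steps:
$h = 45$ ($h = \left(-5\right) \left(-9\right) = 45$)
$u = 10 i$ ($u = \frac{\sqrt{-5 + 1} \cdot 10}{2} = \frac{\sqrt{-4} \cdot 10}{2} = \frac{2 i 10}{2} = \frac{20 i}{2} = 10 i \approx 10.0 i$)
$\left(u + h\right) F{\left(-8,-10 \right)} = \left(10 i + 45\right) \left(-10\right) = \left(45 + 10 i\right) \left(-10\right) = -450 - 100 i$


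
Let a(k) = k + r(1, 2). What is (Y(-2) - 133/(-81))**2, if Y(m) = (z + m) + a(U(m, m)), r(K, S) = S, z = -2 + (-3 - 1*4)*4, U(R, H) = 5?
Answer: 3579664/6561 ≈ 545.60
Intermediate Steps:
z = -30 (z = -2 + (-3 - 4)*4 = -2 - 7*4 = -2 - 28 = -30)
a(k) = 2 + k (a(k) = k + 2 = 2 + k)
Y(m) = -23 + m (Y(m) = (-30 + m) + (2 + 5) = (-30 + m) + 7 = -23 + m)
(Y(-2) - 133/(-81))**2 = ((-23 - 2) - 133/(-81))**2 = (-25 - 133*(-1/81))**2 = (-25 + 133/81)**2 = (-1892/81)**2 = 3579664/6561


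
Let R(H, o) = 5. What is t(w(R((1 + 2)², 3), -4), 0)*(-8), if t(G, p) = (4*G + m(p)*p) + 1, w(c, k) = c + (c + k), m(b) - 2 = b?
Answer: -200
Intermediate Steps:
m(b) = 2 + b
w(c, k) = k + 2*c
t(G, p) = 1 + 4*G + p*(2 + p) (t(G, p) = (4*G + (2 + p)*p) + 1 = (4*G + p*(2 + p)) + 1 = 1 + 4*G + p*(2 + p))
t(w(R((1 + 2)², 3), -4), 0)*(-8) = (1 + 4*(-4 + 2*5) + 0*(2 + 0))*(-8) = (1 + 4*(-4 + 10) + 0*2)*(-8) = (1 + 4*6 + 0)*(-8) = (1 + 24 + 0)*(-8) = 25*(-8) = -200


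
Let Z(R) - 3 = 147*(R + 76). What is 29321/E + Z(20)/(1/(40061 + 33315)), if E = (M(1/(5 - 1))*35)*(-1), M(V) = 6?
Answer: 217497441079/210 ≈ 1.0357e+9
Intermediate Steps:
E = -210 (E = (6*35)*(-1) = 210*(-1) = -210)
Z(R) = 11175 + 147*R (Z(R) = 3 + 147*(R + 76) = 3 + 147*(76 + R) = 3 + (11172 + 147*R) = 11175 + 147*R)
29321/E + Z(20)/(1/(40061 + 33315)) = 29321/(-210) + (11175 + 147*20)/(1/(40061 + 33315)) = 29321*(-1/210) + (11175 + 2940)/(1/73376) = -29321/210 + 14115/(1/73376) = -29321/210 + 14115*73376 = -29321/210 + 1035702240 = 217497441079/210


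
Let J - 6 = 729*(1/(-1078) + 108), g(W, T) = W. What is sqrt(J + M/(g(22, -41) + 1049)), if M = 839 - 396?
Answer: sqrt(4856962211398)/7854 ≈ 280.60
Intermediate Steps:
M = 443
J = 84878835/1078 (J = 6 + 729*(1/(-1078) + 108) = 6 + 729*(-1/1078 + 108) = 6 + 729*(116423/1078) = 6 + 84872367/1078 = 84878835/1078 ≈ 78737.)
sqrt(J + M/(g(22, -41) + 1049)) = sqrt(84878835/1078 + 443/(22 + 1049)) = sqrt(84878835/1078 + 443/1071) = sqrt(12986529977/164934) = sqrt(4856962211398)/7854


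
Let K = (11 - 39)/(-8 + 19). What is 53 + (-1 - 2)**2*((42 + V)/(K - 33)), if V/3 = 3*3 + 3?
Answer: 13001/391 ≈ 33.251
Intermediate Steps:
K = -28/11 ≈ -2.5455
V = 36 (V = 3*(3*3 + 3) = 3*(9 + 3) = 3*12 = 36)
53 + (-1 - 2)**2*((42 + V)/(K - 33)) = 53 + (-1 - 2)**2*((42 + 36)/(-28/11 - 33)) = 53 + (-3)**2*(78/(-391/11)) = 53 + 9*(78*(-11/391)) = 53 + 9*(-858/391) = 53 - 7722/391 = 13001/391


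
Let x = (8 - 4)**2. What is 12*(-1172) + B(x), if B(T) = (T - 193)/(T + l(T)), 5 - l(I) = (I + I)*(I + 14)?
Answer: -4401973/313 ≈ -14064.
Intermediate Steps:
x = 16 (x = 4**2 = 16)
l(I) = 5 - 2*I*(14 + I) (l(I) = 5 - (I + I)*(I + 14) = 5 - 2*I*(14 + I))
B(T) = (-193 + T)/(5 - 27*T - 2*T**2) (B(T) = (T - 193)/(T + (5 - 28*T - 2*T**2)) = (-193 + T)/(5 - 27*T - 2*T**2))
12*(-1172) + B(x) = 12*(-1172) + (193 - 1*16)/(-5 + 2*16**2 + 27*16) = -14064 + (193 - 16)/(-5 + 2*256 + 432) = -14064 + 177/(-5 + 512 + 432) = -14064 + 177/939 = -14064 + (1/939)*177 = -14064 + 59/313 = -4401973/313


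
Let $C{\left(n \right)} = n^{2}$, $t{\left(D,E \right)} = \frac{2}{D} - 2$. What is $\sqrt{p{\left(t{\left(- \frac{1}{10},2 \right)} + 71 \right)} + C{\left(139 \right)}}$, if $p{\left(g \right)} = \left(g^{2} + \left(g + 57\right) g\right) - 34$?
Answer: $\sqrt{26882} \approx 163.96$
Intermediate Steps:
$t{\left(D,E \right)} = -2 + \frac{2}{D}$ ($t{\left(D,E \right)} = \frac{2}{D} - 2 = -2 + \frac{2}{D}$)
$p{\left(g \right)} = -34 + g^{2} + g \left(57 + g\right)$ ($p{\left(g \right)} = \left(g^{2} + \left(57 + g\right) g\right) - 34 = \left(g^{2} + g \left(57 + g\right)\right) - 34 = -34 + g^{2} + g \left(57 + g\right)$)
$\sqrt{p{\left(t{\left(- \frac{1}{10},2 \right)} + 71 \right)} + C{\left(139 \right)}} = \sqrt{\left(-34 + 2 \left(\left(-2 + \frac{2}{\left(-1\right) \frac{1}{10}}\right) + 71\right)^{2} + 57 \left(\left(-2 + \frac{2}{\left(-1\right) \frac{1}{10}}\right) + 71\right)\right) + 139^{2}} = \sqrt{\left(-34 + 2 \left(\left(-2 + \frac{2}{\left(-1\right) \frac{1}{10}}\right) + 71\right)^{2} + 57 \left(\left(-2 + \frac{2}{\left(-1\right) \frac{1}{10}}\right) + 71\right)\right) + 19321} = \sqrt{\left(-34 + 2 \left(\left(-2 + \frac{2}{- \frac{1}{10}}\right) + 71\right)^{2} + 57 \left(\left(-2 + \frac{2}{- \frac{1}{10}}\right) + 71\right)\right) + 19321} = \sqrt{\left(-34 + 2 \left(\left(-2 + 2 \left(-10\right)\right) + 71\right)^{2} + 57 \left(\left(-2 + 2 \left(-10\right)\right) + 71\right)\right) + 19321} = \sqrt{\left(-34 + 2 \left(\left(-2 - 20\right) + 71\right)^{2} + 57 \left(\left(-2 - 20\right) + 71\right)\right) + 19321} = \sqrt{\left(-34 + 2 \left(-22 + 71\right)^{2} + 57 \left(-22 + 71\right)\right) + 19321} = \sqrt{\left(-34 + 2 \cdot 49^{2} + 57 \cdot 49\right) + 19321} = \sqrt{\left(-34 + 2 \cdot 2401 + 2793\right) + 19321} = \sqrt{\left(-34 + 4802 + 2793\right) + 19321} = \sqrt{7561 + 19321} = \sqrt{26882}$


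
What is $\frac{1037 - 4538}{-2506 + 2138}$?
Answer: $\frac{3501}{368} \approx 9.5136$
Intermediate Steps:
$\frac{1037 - 4538}{-2506 + 2138} = - \frac{3501}{-368} = \left(-3501\right) \left(- \frac{1}{368}\right) = \frac{3501}{368}$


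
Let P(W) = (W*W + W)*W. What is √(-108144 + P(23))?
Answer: 2*I*√23862 ≈ 308.95*I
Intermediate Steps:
P(W) = W*(W + W²) (P(W) = (W² + W)*W = (W + W²)*W = W*(W + W²))
√(-108144 + P(23)) = √(-108144 + 23²*(1 + 23)) = √(-108144 + 529*24) = √(-108144 + 12696) = √(-95448) = 2*I*√23862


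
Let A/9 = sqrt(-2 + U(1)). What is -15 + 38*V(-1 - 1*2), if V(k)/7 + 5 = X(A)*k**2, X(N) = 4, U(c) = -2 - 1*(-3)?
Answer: 8231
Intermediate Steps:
U(c) = 1 (U(c) = -2 + 3 = 1)
A = 9*I (A = 9*sqrt(-2 + 1) = 9*sqrt(-1) = 9*I ≈ 9.0*I)
V(k) = -35 + 28*k**2 (V(k) = -35 + 7*(4*k**2) = -35 + 28*k**2)
-15 + 38*V(-1 - 1*2) = -15 + 38*(-35 + 28*(-1 - 1*2)**2) = -15 + 38*(-35 + 28*(-1 - 2)**2) = -15 + 38*(-35 + 28*(-3)**2) = -15 + 38*(-35 + 28*9) = -15 + 38*(-35 + 252) = -15 + 38*217 = -15 + 8246 = 8231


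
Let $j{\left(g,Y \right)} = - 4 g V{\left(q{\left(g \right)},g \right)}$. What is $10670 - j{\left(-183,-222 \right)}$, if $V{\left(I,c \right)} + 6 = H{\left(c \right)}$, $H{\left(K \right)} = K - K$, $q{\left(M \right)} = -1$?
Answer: $15062$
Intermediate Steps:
$H{\left(K \right)} = 0$
$V{\left(I,c \right)} = -6$ ($V{\left(I,c \right)} = -6 + 0 = -6$)
$j{\left(g,Y \right)} = 24 g$ ($j{\left(g,Y \right)} = - 4 g \left(-6\right) = 24 g$)
$10670 - j{\left(-183,-222 \right)} = 10670 - 24 \left(-183\right) = 10670 - -4392 = 10670 + 4392 = 15062$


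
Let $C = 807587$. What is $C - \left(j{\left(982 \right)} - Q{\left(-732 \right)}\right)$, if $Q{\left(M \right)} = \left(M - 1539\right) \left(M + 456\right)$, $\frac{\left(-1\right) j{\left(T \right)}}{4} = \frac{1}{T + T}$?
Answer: $\frac{704282054}{491} \approx 1.4344 \cdot 10^{6}$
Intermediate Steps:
$j{\left(T \right)} = - \frac{2}{T}$ ($j{\left(T \right)} = - \frac{4}{T + T} = - \frac{4}{2 T} = - 4 \frac{1}{2 T} = - \frac{2}{T}$)
$Q{\left(M \right)} = \left(-1539 + M\right) \left(456 + M\right)$
$C - \left(j{\left(982 \right)} - Q{\left(-732 \right)}\right) = 807587 - \left(- \frac{2}{982} - \left(-701784 + \left(-732\right)^{2} - -792756\right)\right) = 807587 - \left(\left(-2\right) \frac{1}{982} - \left(-701784 + 535824 + 792756\right)\right) = 807587 - \left(- \frac{1}{491} - 626796\right) = 807587 - - \frac{307756837}{491} = 807587 + \frac{307756837}{491} = \frac{704282054}{491}$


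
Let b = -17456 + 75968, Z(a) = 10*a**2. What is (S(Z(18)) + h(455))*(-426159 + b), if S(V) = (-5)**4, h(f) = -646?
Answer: 7720587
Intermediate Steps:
S(V) = 625
b = 58512
(S(Z(18)) + h(455))*(-426159 + b) = (625 - 646)*(-426159 + 58512) = -21*(-367647) = 7720587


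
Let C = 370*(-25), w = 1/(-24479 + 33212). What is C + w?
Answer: -80780249/8733 ≈ -9250.0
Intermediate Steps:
w = 1/8733 ≈ 0.00011451
C = -9250
C + w = -9250 + 1/8733 = -80780249/8733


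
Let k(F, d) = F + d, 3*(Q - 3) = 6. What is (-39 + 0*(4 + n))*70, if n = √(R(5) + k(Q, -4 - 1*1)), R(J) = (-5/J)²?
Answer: -2730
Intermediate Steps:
Q = 5 (Q = 3 + (⅓)*6 = 3 + 2 = 5)
R(J) = 25/J²
n = 1 (n = √(25/5² + (5 + (-4 - 1*1))) = √(25*(1/25) + (5 + (-4 - 1))) = √(1 + (5 - 5)) = √(1 + 0) = √1 = 1)
(-39 + 0*(4 + n))*70 = (-39 + 0*(4 + 1))*70 = (-39 + 0*5)*70 = (-39 + 0)*70 = -39*70 = -2730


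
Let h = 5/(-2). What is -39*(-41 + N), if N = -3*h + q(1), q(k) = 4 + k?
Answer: 2223/2 ≈ 1111.5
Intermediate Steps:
h = -5/2 (h = 5*(-½) = -5/2 ≈ -2.5000)
N = 25/2 (N = -3*(-5/2) + (4 + 1) = 15/2 + 5 = 25/2 ≈ 12.500)
-39*(-41 + N) = -39*(-41 + 25/2) = -39*(-57/2) = 2223/2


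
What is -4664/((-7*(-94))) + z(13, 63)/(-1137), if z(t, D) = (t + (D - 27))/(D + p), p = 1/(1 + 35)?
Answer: -2005599184/282923879 ≈ -7.0888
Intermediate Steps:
p = 1/36 ≈ 0.027778
z(t, D) = (-27 + D + t)/(1/36 + D) (z(t, D) = (t + (D - 27))/(D + 1/36) = (t + (-27 + D))/(1/36 + D) = (-27 + D + t)/(1/36 + D))
-4664/((-7*(-94))) + z(13, 63)/(-1137) = -4664/((-7*(-94))) + (36*(-27 + 63 + 13)/(1 + 36*63))/(-1137) = -4664/658 + (36*49/(1 + 2268))*(-1/1137) = -4664*1/658 + (36*49/2269)*(-1/1137) = -2332/329 + (36*(1/2269)*49)*(-1/1137) = -2332/329 + (1764/2269)*(-1/1137) = -2332/329 - 588/859951 = -2005599184/282923879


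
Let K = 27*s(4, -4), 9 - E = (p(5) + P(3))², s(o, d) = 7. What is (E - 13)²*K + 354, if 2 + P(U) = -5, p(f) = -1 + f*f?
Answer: 16225815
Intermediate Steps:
p(f) = -1 + f²
P(U) = -7 (P(U) = -2 - 5 = -7)
E = -280 (E = 9 - ((-1 + 5²) - 7)² = 9 - ((-1 + 25) - 7)² = 9 - (24 - 7)² = 9 - 1*17² = 9 - 1*289 = 9 - 289 = -280)
K = 189 (K = 27*7 = 189)
(E - 13)²*K + 354 = (-280 - 13)²*189 + 354 = (-293)²*189 + 354 = 85849*189 + 354 = 16225461 + 354 = 16225815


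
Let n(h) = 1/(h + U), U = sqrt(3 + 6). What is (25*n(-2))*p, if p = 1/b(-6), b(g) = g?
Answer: -25/6 ≈ -4.1667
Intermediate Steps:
U = 3 (U = sqrt(9) = 3)
p = -1/6 (p = 1/(-6) = -1/6 ≈ -0.16667)
n(h) = 1/(3 + h) (n(h) = 1/(h + 3) = 1/(3 + h))
(25*n(-2))*p = (25/(3 - 2))*(-1/6) = (25/1)*(-1/6) = (25*1)*(-1/6) = 25*(-1/6) = -25/6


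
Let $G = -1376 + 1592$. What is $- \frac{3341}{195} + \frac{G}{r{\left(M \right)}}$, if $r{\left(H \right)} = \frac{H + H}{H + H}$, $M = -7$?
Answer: $\frac{2983}{15} \approx 198.87$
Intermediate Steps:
$G = 216$
$r{\left(H \right)} = 1$ ($r{\left(H \right)} = \frac{2 H}{2 H} = 2 H \frac{1}{2 H} = 1$)
$- \frac{3341}{195} + \frac{G}{r{\left(M \right)}} = - \frac{3341}{195} + \frac{216}{1} = \left(-3341\right) \frac{1}{195} + 216 \cdot 1 = - \frac{257}{15} + 216 = \frac{2983}{15}$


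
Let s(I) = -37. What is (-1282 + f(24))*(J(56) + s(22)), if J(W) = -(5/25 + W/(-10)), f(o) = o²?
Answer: 111548/5 ≈ 22310.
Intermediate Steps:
J(W) = -⅕ + W/10 (J(W) = -(5*(1/25) + W*(-⅒)) = -(⅕ - W/10) = -⅕ + W/10)
(-1282 + f(24))*(J(56) + s(22)) = (-1282 + 24²)*((-⅕ + (⅒)*56) - 37) = (-1282 + 576)*((-⅕ + 28/5) - 37) = -706*(27/5 - 37) = -706*(-158/5) = 111548/5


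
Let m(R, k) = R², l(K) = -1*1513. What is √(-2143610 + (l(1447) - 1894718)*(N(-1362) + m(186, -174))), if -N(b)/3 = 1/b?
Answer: 5*I*√540882644294162/454 ≈ 2.5613e+5*I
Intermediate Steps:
N(b) = -3/b
l(K) = -1513
√(-2143610 + (l(1447) - 1894718)*(N(-1362) + m(186, -174))) = √(-2143610 + (-1513 - 1894718)*(-3/(-1362) + 186²)) = √(-2143610 - 1896231*(-3*(-1/1362) + 34596)) = √(-2143610 - 1896231*(1/454 + 34596)) = √(-2143610 - 1896231*15706585/454) = √(-2143610 - 29783313381135/454) = √(-29784286580075/454) = 5*I*√540882644294162/454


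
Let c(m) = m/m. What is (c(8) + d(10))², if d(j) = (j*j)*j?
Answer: 1002001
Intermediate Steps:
d(j) = j³ (d(j) = j²*j = j³)
c(m) = 1
(c(8) + d(10))² = (1 + 10³)² = (1 + 1000)² = 1001² = 1002001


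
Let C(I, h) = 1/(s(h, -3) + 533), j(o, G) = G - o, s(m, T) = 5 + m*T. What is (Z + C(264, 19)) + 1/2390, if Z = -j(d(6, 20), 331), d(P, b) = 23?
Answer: -354070849/1149590 ≈ -308.00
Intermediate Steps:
s(m, T) = 5 + T*m
C(I, h) = 1/(538 - 3*h) (C(I, h) = 1/((5 - 3*h) + 533) = 1/(538 - 3*h))
Z = -308 (Z = -(331 - 1*23) = -(331 - 23) = -1*308 = -308)
(Z + C(264, 19)) + 1/2390 = (-308 - 1/(-538 + 3*19)) + 1/2390 = (-308 - 1/(-538 + 57)) + 1/2390 = (-308 - 1/(-481)) + 1/2390 = (-308 - 1*(-1/481)) + 1/2390 = (-308 + 1/481) + 1/2390 = -148147/481 + 1/2390 = -354070849/1149590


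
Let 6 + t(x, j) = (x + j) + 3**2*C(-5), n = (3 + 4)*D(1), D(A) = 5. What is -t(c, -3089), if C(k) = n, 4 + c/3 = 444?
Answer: 1460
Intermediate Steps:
c = 1320 (c = -12 + 3*444 = -12 + 1332 = 1320)
n = 35 (n = (3 + 4)*5 = 7*5 = 35)
C(k) = 35
t(x, j) = 309 + j + x (t(x, j) = -6 + ((x + j) + 3**2*35) = -6 + ((j + x) + 9*35) = -6 + ((j + x) + 315) = -6 + (315 + j + x) = 309 + j + x)
-t(c, -3089) = -(309 - 3089 + 1320) = -1*(-1460) = 1460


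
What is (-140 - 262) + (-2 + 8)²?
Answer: -366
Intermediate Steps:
(-140 - 262) + (-2 + 8)² = -402 + 6² = -402 + 36 = -366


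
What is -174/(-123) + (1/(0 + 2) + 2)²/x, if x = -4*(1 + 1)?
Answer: 831/1312 ≈ 0.63338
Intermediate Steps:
x = -8 (x = -4*2 = -8)
-174/(-123) + (1/(0 + 2) + 2)²/x = -174/(-123) + (1/(0 + 2) + 2)²/(-8) = -174*(-1/123) + (1/2 + 2)²*(-⅛) = 58/41 + (½ + 2)²*(-⅛) = 58/41 + (5/2)²*(-⅛) = 58/41 + (25/4)*(-⅛) = 58/41 - 25/32 = 831/1312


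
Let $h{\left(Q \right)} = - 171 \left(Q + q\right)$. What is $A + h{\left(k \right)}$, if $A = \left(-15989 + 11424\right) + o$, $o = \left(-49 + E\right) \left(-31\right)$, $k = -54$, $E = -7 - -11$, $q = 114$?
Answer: $-13430$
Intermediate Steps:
$E = 4$ ($E = -7 + 11 = 4$)
$h{\left(Q \right)} = -19494 - 171 Q$ ($h{\left(Q \right)} = - 171 \left(Q + 114\right) = - 171 \left(114 + Q\right) = -19494 - 171 Q$)
$o = 1395$ ($o = \left(-49 + 4\right) \left(-31\right) = \left(-45\right) \left(-31\right) = 1395$)
$A = -3170$ ($A = \left(-15989 + 11424\right) + 1395 = -4565 + 1395 = -3170$)
$A + h{\left(k \right)} = -3170 - 10260 = -13430$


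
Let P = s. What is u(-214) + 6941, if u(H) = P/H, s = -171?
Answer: 1485545/214 ≈ 6941.8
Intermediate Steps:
P = -171
u(H) = -171/H
u(-214) + 6941 = -171/(-214) + 6941 = -171*(-1/214) + 6941 = 171/214 + 6941 = 1485545/214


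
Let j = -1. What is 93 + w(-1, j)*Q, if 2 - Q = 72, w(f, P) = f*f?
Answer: 23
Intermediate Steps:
w(f, P) = f**2
Q = -70 (Q = 2 - 1*72 = 2 - 72 = -70)
93 + w(-1, j)*Q = 93 + (-1)**2*(-70) = 93 + 1*(-70) = 93 - 70 = 23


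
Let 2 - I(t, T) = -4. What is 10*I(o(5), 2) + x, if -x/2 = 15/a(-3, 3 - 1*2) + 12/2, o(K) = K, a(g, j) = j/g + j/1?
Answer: 3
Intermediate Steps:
a(g, j) = j + j/g (a(g, j) = j/g + j*1 = j/g + j = j + j/g)
I(t, T) = 6 (I(t, T) = 2 - 1*(-4) = 2 + 4 = 6)
x = -57 (x = -2*(15/((3 - 1*2) + (3 - 1*2)/(-3)) + 12/2) = -2*(15/((3 - 2) + (3 - 2)*(-⅓)) + 12*(½)) = -2*(15/(1 + 1*(-⅓)) + 6) = -2*(15/(1 - ⅓) + 6) = -2*(15/(⅔) + 6) = -2*(15*(3/2) + 6) = -2*(45/2 + 6) = -2*57/2 = -57)
10*I(o(5), 2) + x = 10*6 - 57 = 60 - 57 = 3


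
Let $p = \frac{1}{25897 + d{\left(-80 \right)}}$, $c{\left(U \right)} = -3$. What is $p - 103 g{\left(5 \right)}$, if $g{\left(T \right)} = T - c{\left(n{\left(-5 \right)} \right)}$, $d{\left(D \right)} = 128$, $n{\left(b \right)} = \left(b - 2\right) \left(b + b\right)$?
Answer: $- \frac{21444599}{26025} \approx -824.0$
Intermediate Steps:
$n{\left(b \right)} = 2 b \left(-2 + b\right)$ ($n{\left(b \right)} = \left(-2 + b\right) 2 b = 2 b \left(-2 + b\right)$)
$g{\left(T \right)} = 3 + T$ ($g{\left(T \right)} = T - -3 = T + 3 = 3 + T$)
$p = \frac{1}{26025}$ ($p = \frac{1}{25897 + 128} = \frac{1}{26025} \approx 3.8425 \cdot 10^{-5}$)
$p - 103 g{\left(5 \right)} = \frac{1}{26025} - 103 \left(3 + 5\right) = \frac{1}{26025} - 103 \cdot 8 = \frac{1}{26025} - 824 = - \frac{21444599}{26025}$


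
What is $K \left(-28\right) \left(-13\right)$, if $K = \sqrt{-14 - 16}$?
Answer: $364 i \sqrt{30} \approx 1993.7 i$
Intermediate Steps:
$K = i \sqrt{30}$ ($K = \sqrt{-30} = i \sqrt{30} \approx 5.4772 i$)
$K \left(-28\right) \left(-13\right) = i \sqrt{30} \left(-28\right) \left(-13\right) = - 28 i \sqrt{30} \left(-13\right) = 364 i \sqrt{30}$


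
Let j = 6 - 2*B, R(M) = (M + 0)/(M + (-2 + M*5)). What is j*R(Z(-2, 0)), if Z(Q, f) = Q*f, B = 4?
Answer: 0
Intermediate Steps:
R(M) = M/(-2 + 6*M) (R(M) = M/(M + (-2 + 5*M)) = M/(-2 + 6*M))
j = -2 (j = 6 - 2*4 = 6 - 8 = -2)
j*R(Z(-2, 0)) = -(-2*0)/(-1 + 3*(-2*0)) = -0/(-1 + 3*0) = -0/(-1 + 0) = -0/(-1) = -0*(-1) = -2*0 = 0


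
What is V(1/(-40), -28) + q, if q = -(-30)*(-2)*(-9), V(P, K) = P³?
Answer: 34559999/64000 ≈ 540.00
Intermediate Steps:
q = 540 (q = -6*10*(-9) = -60*(-9) = 540)
V(1/(-40), -28) + q = (1/(-40))³ + 540 = (-1/40)³ + 540 = -1/64000 + 540 = 34559999/64000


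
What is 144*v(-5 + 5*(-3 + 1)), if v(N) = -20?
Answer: -2880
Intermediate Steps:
144*v(-5 + 5*(-3 + 1)) = 144*(-20) = -2880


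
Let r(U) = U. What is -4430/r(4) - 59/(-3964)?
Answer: -4390071/3964 ≈ -1107.5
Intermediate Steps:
-4430/r(4) - 59/(-3964) = -4430/4 - 59/(-3964) = -4430*¼ - 59*(-1/3964) = -2215/2 + 59/3964 = -4390071/3964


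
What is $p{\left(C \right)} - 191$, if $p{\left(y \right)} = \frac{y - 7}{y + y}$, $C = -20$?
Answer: $- \frac{7613}{40} \approx -190.32$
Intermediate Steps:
$p{\left(y \right)} = \frac{-7 + y}{2 y}$
$p{\left(C \right)} - 191 = \frac{-7 - 20}{2 \left(-20\right)} - 191 = \frac{1}{2} \left(- \frac{1}{20}\right) \left(-27\right) - 191 = \frac{27}{40} - 191 = - \frac{7613}{40}$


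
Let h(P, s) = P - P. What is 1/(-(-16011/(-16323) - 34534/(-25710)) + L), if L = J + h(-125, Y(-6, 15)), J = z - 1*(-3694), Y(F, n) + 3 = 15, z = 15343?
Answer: 69944055/1331362418153 ≈ 5.2536e-5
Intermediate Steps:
Y(F, n) = 12 (Y(F, n) = -3 + 15 = 12)
h(P, s) = 0
J = 19037 (J = 15343 - 1*(-3694) = 15343 + 3694 = 19037)
L = 19037 (L = 19037 + 0 = 19037)
1/(-(-16011/(-16323) - 34534/(-25710)) + L) = 1/(-(-16011/(-16323) - 34534/(-25710)) + 19037) = 1/(-(-16011*(-1/16323) - 34534*(-1/25710)) + 19037) = 1/(-(5337/5441 + 17267/12855) + 19037) = 1/(-1*162556882/69944055 + 19037) = 1/(-162556882/69944055 + 19037) = 1/(1331362418153/69944055) = 69944055/1331362418153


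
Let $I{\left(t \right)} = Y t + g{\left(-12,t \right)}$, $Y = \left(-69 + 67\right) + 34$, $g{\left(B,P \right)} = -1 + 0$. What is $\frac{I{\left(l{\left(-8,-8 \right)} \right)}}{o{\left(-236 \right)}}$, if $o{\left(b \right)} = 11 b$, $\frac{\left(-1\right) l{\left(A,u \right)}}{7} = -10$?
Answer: $- \frac{2239}{2596} \approx -0.86248$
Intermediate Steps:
$g{\left(B,P \right)} = -1$
$l{\left(A,u \right)} = 70$ ($l{\left(A,u \right)} = \left(-7\right) \left(-10\right) = 70$)
$Y = 32$ ($Y = -2 + 34 = 32$)
$I{\left(t \right)} = -1 + 32 t$ ($I{\left(t \right)} = 32 t - 1 = -1 + 32 t$)
$\frac{I{\left(l{\left(-8,-8 \right)} \right)}}{o{\left(-236 \right)}} = \frac{-1 + 32 \cdot 70}{11 \left(-236\right)} = \frac{-1 + 2240}{-2596} = 2239 \left(- \frac{1}{2596}\right) = - \frac{2239}{2596}$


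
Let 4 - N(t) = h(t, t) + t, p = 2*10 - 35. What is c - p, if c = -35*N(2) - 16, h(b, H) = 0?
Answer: -71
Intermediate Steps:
p = -15 (p = 20 - 35 = -15)
N(t) = 4 - t (N(t) = 4 - (0 + t) = 4 - t)
c = -86 (c = -35*(4 - 1*2) - 16 = -35*(4 - 2) - 16 = -35*2 - 16 = -70 - 16 = -86)
c - p = -86 - 1*(-15) = -86 + 15 = -71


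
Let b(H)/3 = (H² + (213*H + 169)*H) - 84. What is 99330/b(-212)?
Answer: 2365/684436 ≈ 0.0034554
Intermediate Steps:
b(H) = -252 + 3*H² + 3*H*(169 + 213*H) (b(H) = 3*((H² + (213*H + 169)*H) - 84) = 3*((H² + (169 + 213*H)*H) - 84) = 3*((H² + H*(169 + 213*H)) - 84) = 3*(-84 + H² + H*(169 + 213*H)) = -252 + 3*H² + 3*H*(169 + 213*H))
99330/b(-212) = 99330/(-252 + 507*(-212) + 642*(-212)²) = 99330/(-252 - 107484 + 642*44944) = 99330/(-252 - 107484 + 28854048) = 99330/28746312 = 99330*(1/28746312) = 2365/684436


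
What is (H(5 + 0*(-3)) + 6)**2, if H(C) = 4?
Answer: 100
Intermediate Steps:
(H(5 + 0*(-3)) + 6)**2 = (4 + 6)**2 = 10**2 = 100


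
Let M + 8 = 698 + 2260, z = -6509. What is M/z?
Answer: -2950/6509 ≈ -0.45322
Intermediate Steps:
M = 2950 (M = -8 + (698 + 2260) = -8 + 2958 = 2950)
M/z = 2950/(-6509) = 2950*(-1/6509) = -2950/6509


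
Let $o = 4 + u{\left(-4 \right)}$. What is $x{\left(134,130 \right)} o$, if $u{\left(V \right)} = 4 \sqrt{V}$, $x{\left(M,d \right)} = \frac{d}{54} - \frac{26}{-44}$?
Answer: $\frac{3562}{297} + \frac{7124 i}{297} \approx 11.993 + 23.987 i$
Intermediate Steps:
$x{\left(M,d \right)} = \frac{13}{22} + \frac{d}{54}$ ($x{\left(M,d \right)} = d \frac{1}{54} - - \frac{13}{22} = \frac{d}{54} + \frac{13}{22} = \frac{13}{22} + \frac{d}{54}$)
$o = 4 + 8 i$ ($o = 4 + 4 \sqrt{-4} = 4 + 4 \cdot 2 i = 4 + 8 i \approx 4.0 + 8.0 i$)
$x{\left(134,130 \right)} o = \left(\frac{13}{22} + \frac{1}{54} \cdot 130\right) \left(4 + 8 i\right) = \left(\frac{13}{22} + \frac{65}{27}\right) \left(4 + 8 i\right) = \frac{1781 \left(4 + 8 i\right)}{594} = \frac{3562}{297} + \frac{7124 i}{297}$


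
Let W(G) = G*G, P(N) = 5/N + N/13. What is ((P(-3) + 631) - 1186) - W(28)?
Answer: -52295/39 ≈ -1340.9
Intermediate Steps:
P(N) = 5/N + N/13 (P(N) = 5/N + N*(1/13) = 5/N + N/13)
W(G) = G**2
((P(-3) + 631) - 1186) - W(28) = (((5/(-3) + (1/13)*(-3)) + 631) - 1186) - 1*28**2 = (((5*(-1/3) - 3/13) + 631) - 1186) - 1*784 = (((-5/3 - 3/13) + 631) - 1186) - 784 = ((-74/39 + 631) - 1186) - 784 = (24535/39 - 1186) - 784 = -21719/39 - 784 = -52295/39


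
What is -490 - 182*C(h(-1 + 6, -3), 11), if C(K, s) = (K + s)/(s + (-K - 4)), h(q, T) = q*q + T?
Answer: -448/5 ≈ -89.600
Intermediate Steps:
h(q, T) = T + q² (h(q, T) = q² + T = T + q²)
C(K, s) = (K + s)/(-4 + s - K) (C(K, s) = (K + s)/(s + (-4 - K)) = (K + s)/(-4 + s - K))
-490 - 182*C(h(-1 + 6, -3), 11) = -490 - 182*((-3 + (-1 + 6)²) + 11)/(-4 + 11 - (-3 + (-1 + 6)²)) = -490 - 182*((-3 + 5²) + 11)/(-4 + 11 - (-3 + 5²)) = -490 - 182*((-3 + 25) + 11)/(-4 + 11 - (-3 + 25)) = -490 - 182*(22 + 11)/(-4 + 11 - 1*22) = -490 - 182*33/(-4 + 11 - 22) = -490 - 182*33/(-15) = -490 - (-182)*33/15 = -490 - 182*(-11/5) = -490 + 2002/5 = -448/5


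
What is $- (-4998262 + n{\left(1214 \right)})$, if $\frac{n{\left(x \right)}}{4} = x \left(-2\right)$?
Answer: $5007974$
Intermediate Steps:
$n{\left(x \right)} = - 8 x$ ($n{\left(x \right)} = 4 x \left(-2\right) = 4 \left(- 2 x\right) = - 8 x$)
$- (-4998262 + n{\left(1214 \right)}) = - (-4998262 - 9712) = \left(-1\right) \left(-5007974\right) = 5007974$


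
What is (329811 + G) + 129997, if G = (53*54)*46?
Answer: 591460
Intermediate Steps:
G = 131652 (G = 2862*46 = 131652)
(329811 + G) + 129997 = (329811 + 131652) + 129997 = 461463 + 129997 = 591460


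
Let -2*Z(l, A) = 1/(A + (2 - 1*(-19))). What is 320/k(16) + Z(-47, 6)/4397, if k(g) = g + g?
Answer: 2374379/237438 ≈ 10.000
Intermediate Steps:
k(g) = 2*g
Z(l, A) = -1/(2*(21 + A)) (Z(l, A) = -1/(2*(A + (2 - 1*(-19)))) = -1/(2*(A + (2 + 19))) = -1/(2*(A + 21)) = -1/(2*(21 + A)))
320/k(16) + Z(-47, 6)/4397 = 320/((2*16)) - 1/(42 + 2*6)/4397 = 320/32 - 1/(42 + 12)*(1/4397) = 320*(1/32) - 1/54*(1/4397) = 10 - 1*1/54*(1/4397) = 10 - 1/54*1/4397 = 10 - 1/237438 = 2374379/237438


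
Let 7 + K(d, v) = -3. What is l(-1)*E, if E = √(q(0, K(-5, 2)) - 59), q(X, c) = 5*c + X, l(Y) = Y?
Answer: -I*√109 ≈ -10.44*I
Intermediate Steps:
K(d, v) = -10 (K(d, v) = -7 - 3 = -10)
q(X, c) = X + 5*c
E = I*√109 (E = √((0 + 5*(-10)) - 59) = √((0 - 50) - 59) = √(-50 - 59) = √(-109) = I*√109 ≈ 10.44*I)
l(-1)*E = -I*√109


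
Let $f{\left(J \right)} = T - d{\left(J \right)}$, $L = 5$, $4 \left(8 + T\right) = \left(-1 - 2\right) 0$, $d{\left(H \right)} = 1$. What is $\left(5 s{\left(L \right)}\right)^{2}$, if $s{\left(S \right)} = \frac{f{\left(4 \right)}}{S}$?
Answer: $81$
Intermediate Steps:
$T = -8$ ($T = -8 + \frac{\left(-1 - 2\right) 0}{4} = -8 + \frac{\left(-3\right) 0}{4} = -8 + \frac{1}{4} \cdot 0 = -8 + 0 = -8$)
$f{\left(J \right)} = -9$ ($f{\left(J \right)} = -8 - 1 = -9$)
$s{\left(S \right)} = - \frac{9}{S}$
$\left(5 s{\left(L \right)}\right)^{2} = \left(5 \left(- \frac{9}{5}\right)\right)^{2} = \left(-9\right)^{2} = 81$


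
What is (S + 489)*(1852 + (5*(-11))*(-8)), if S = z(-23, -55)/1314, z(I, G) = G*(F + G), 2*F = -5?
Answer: 246660647/219 ≈ 1.1263e+6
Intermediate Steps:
F = -5/2 (F = (½)*(-5) = -5/2 ≈ -2.5000)
z(I, G) = G*(-5/2 + G)
S = 6325/2628 (S = ((½)*(-55)*(-5 + 2*(-55)))/1314 = ((½)*(-55)*(-5 - 110))*(1/1314) = ((½)*(-55)*(-115))*(1/1314) = (6325/2)*(1/1314) = 6325/2628 ≈ 2.4068)
(S + 489)*(1852 + (5*(-11))*(-8)) = (6325/2628 + 489)*(1852 + (5*(-11))*(-8)) = 1291417*(1852 - 55*(-8))/2628 = 1291417*(1852 + 440)/2628 = (1291417/2628)*2292 = 246660647/219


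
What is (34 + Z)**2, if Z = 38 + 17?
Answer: 7921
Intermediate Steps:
Z = 55
(34 + Z)**2 = (34 + 55)**2 = 89**2 = 7921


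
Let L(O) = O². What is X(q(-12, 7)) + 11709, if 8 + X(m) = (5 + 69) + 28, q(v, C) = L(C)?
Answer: 11803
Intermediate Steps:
q(v, C) = C²
X(m) = 94 (X(m) = -8 + ((5 + 69) + 28) = -8 + (74 + 28) = -8 + 102 = 94)
X(q(-12, 7)) + 11709 = 94 + 11709 = 11803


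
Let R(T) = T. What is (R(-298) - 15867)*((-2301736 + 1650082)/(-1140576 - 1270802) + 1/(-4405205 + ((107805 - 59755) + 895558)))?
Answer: -18232189252884950/4173609425333 ≈ -4368.4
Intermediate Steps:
(R(-298) - 15867)*((-2301736 + 1650082)/(-1140576 - 1270802) + 1/(-4405205 + ((107805 - 59755) + 895558))) = (-298 - 15867)*((-2301736 + 1650082)/(-1140576 - 1270802) + 1/(-4405205 + ((107805 - 59755) + 895558))) = -16165*(-651654/(-2411378) + 1/(-4405205 + (48050 + 895558))) = -16165*(-651654*(-1/2411378) + 1/(-4405205 + 943608)) = -16165*(325827/1205689 + 1/(-3461597)) = -16165*(325827/1205689 - 1/3461597) = -16165*1127880560030/4173609425333 = -18232189252884950/4173609425333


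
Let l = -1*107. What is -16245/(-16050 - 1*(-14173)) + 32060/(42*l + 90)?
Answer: 2841590/2066577 ≈ 1.3750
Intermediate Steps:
l = -107
-16245/(-16050 - 1*(-14173)) + 32060/(42*l + 90) = -16245/(-16050 - 1*(-14173)) + 32060/(42*(-107) + 90) = -16245/(-16050 + 14173) + 32060/(-4494 + 90) = -16245/(-1877) + 32060/(-4404) = -16245*(-1/1877) + 32060*(-1/4404) = 16245/1877 - 8015/1101 = 2841590/2066577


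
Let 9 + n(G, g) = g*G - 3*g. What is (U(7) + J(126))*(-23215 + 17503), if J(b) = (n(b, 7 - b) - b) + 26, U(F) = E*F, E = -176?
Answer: 91266336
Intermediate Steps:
n(G, g) = -9 - 3*g + G*g (n(G, g) = -9 + (g*G - 3*g) = -9 + (G*g - 3*g) = -9 + (-3*g + G*g) = -9 - 3*g + G*g)
U(F) = -176*F
J(b) = -4 + 2*b + b*(7 - b) (J(b) = ((-9 - 3*(7 - b) + b*(7 - b)) - b) + 26 = ((-9 + (-21 + 3*b) + b*(7 - b)) - b) + 26 = ((-30 + 3*b + b*(7 - b)) - b) + 26 = (-30 + 2*b + b*(7 - b)) + 26 = -4 + 2*b + b*(7 - b))
(U(7) + J(126))*(-23215 + 17503) = (-176*7 + (-4 - 1*126**2 + 9*126))*(-23215 + 17503) = (-1232 + (-4 - 1*15876 + 1134))*(-5712) = (-1232 + (-4 - 15876 + 1134))*(-5712) = (-1232 - 14746)*(-5712) = -15978*(-5712) = 91266336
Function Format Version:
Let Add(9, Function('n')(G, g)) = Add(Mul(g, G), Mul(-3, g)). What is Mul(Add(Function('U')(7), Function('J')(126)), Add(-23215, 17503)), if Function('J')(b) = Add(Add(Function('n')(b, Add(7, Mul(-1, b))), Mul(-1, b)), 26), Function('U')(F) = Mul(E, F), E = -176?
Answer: 91266336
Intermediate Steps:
Function('n')(G, g) = Add(-9, Mul(-3, g), Mul(G, g)) (Function('n')(G, g) = Add(-9, Add(Mul(g, G), Mul(-3, g))) = Add(-9, Add(Mul(G, g), Mul(-3, g))) = Add(-9, Add(Mul(-3, g), Mul(G, g))) = Add(-9, Mul(-3, g), Mul(G, g)))
Function('U')(F) = Mul(-176, F)
Function('J')(b) = Add(-4, Mul(2, b), Mul(b, Add(7, Mul(-1, b)))) (Function('J')(b) = Add(Add(Add(-9, Mul(-3, Add(7, Mul(-1, b))), Mul(b, Add(7, Mul(-1, b)))), Mul(-1, b)), 26) = Add(Add(Add(-9, Add(-21, Mul(3, b)), Mul(b, Add(7, Mul(-1, b)))), Mul(-1, b)), 26) = Add(Add(Add(-30, Mul(3, b), Mul(b, Add(7, Mul(-1, b)))), Mul(-1, b)), 26) = Add(Add(-30, Mul(2, b), Mul(b, Add(7, Mul(-1, b)))), 26) = Add(-4, Mul(2, b), Mul(b, Add(7, Mul(-1, b)))))
Mul(Add(Function('U')(7), Function('J')(126)), Add(-23215, 17503)) = Mul(Add(Mul(-176, 7), Add(-4, Mul(-1, Pow(126, 2)), Mul(9, 126))), Add(-23215, 17503)) = Mul(Add(-1232, Add(-4, Mul(-1, 15876), 1134)), -5712) = Mul(Add(-1232, Add(-4, -15876, 1134)), -5712) = Mul(Add(-1232, -14746), -5712) = Mul(-15978, -5712) = 91266336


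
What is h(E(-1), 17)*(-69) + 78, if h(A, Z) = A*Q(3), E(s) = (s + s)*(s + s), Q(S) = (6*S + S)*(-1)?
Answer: 5874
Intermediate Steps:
Q(S) = -7*S (Q(S) = (7*S)*(-1) = -7*S)
E(s) = 4*s² (E(s) = (2*s)*(2*s) = 4*s²)
h(A, Z) = -21*A (h(A, Z) = A*(-7*3) = A*(-21) = -21*A)
h(E(-1), 17)*(-69) + 78 = -84*(-1)²*(-69) + 78 = -84*(-69) + 78 = 5796 + 78 = 5874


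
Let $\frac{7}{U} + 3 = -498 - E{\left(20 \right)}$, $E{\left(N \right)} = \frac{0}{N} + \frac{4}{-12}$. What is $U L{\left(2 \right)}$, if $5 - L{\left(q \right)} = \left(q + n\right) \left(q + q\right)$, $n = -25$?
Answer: $- \frac{2037}{1502} \approx -1.3562$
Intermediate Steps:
$E{\left(N \right)} = - \frac{1}{3}$ ($E{\left(N \right)} = 0 + 4 \left(- \frac{1}{12}\right) = 0 - \frac{1}{3} = - \frac{1}{3}$)
$L{\left(q \right)} = 5 - 2 q \left(-25 + q\right)$ ($L{\left(q \right)} = 5 - \left(q - 25\right) \left(q + q\right) = 5 - \left(-25 + q\right) 2 q = 5 - 2 q \left(-25 + q\right)$)
$U = - \frac{21}{1502}$ ($U = \frac{7}{-3 - \frac{1493}{3}} = \frac{7}{- \frac{1502}{3}} = 7 \left(- \frac{3}{1502}\right) = - \frac{21}{1502} \approx -0.013981$)
$U L{\left(2 \right)} = - \frac{21 \left(5 - 2 \cdot 2^{2} + 50 \cdot 2\right)}{1502} = - \frac{21 \left(5 - 8 + 100\right)}{1502} = \left(- \frac{21}{1502}\right) 97 = - \frac{2037}{1502}$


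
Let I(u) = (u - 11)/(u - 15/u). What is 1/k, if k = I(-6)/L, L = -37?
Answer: -259/34 ≈ -7.6176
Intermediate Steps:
I(u) = (-11 + u)/(u - 15/u)
k = -34/259 (k = -6*(-11 - 6)/(-15 + (-6)**2)/(-37) = -6*(-17)/(-15 + 36)*(-1/37) = -6*(-17)/21*(-1/37) = -6*1/21*(-17)*(-1/37) = (34/7)*(-1/37) = -34/259 ≈ -0.13127)
1/k = 1/(-34/259) = -259/34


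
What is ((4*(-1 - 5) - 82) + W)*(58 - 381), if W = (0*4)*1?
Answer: 34238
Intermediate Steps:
W = 0 (W = 0*1 = 0)
((4*(-1 - 5) - 82) + W)*(58 - 381) = ((4*(-1 - 5) - 82) + 0)*(58 - 381) = ((4*(-6) - 82) + 0)*(-323) = ((-24 - 82) + 0)*(-323) = (-106 + 0)*(-323) = -106*(-323) = 34238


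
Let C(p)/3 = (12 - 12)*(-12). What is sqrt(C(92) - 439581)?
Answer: I*sqrt(439581) ≈ 663.01*I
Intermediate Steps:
C(p) = 0 (C(p) = 3*((12 - 12)*(-12)) = 3*(0*(-12)) = 3*0 = 0)
sqrt(C(92) - 439581) = sqrt(0 - 439581) = sqrt(-439581) = I*sqrt(439581)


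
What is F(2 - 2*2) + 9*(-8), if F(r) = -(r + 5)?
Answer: -75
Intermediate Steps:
F(r) = -5 - r (F(r) = -(5 + r) = -5 - r)
F(2 - 2*2) + 9*(-8) = (-5 - (2 - 2*2)) + 9*(-8) = (-5 - (2 - 4)) - 72 = (-5 - 1*(-2)) - 72 = (-5 + 2) - 72 = -3 - 72 = -75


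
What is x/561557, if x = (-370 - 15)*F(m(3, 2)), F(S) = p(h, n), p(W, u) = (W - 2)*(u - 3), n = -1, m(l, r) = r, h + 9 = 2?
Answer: -13860/561557 ≈ -0.024681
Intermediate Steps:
h = -7 (h = -9 + 2 = -7)
p(W, u) = (-3 + u)*(-2 + W) (p(W, u) = (-2 + W)*(-3 + u) = (-3 + u)*(-2 + W))
F(S) = 36 (F(S) = 6 - 3*(-7) - 2*(-1) - 7*(-1) = 6 + 21 + 2 + 7 = 36)
x = -13860 (x = (-370 - 15)*36 = -385*36 = -13860)
x/561557 = -13860/561557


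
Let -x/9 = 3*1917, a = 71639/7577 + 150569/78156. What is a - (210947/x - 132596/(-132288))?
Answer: 10436224318956493/722002730486544 ≈ 14.455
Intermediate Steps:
a = 6739878997/592188012 (a = 71639*(1/7577) + 150569*(1/78156) = 71639/7577 + 150569/78156 = 6739878997/592188012 ≈ 11.381)
x = -51759 (x = -27*1917 = -9*5751 = -51759)
a - (210947/x - 132596/(-132288)) = 6739878997/592188012 - (210947/(-51759) - 132596/(-132288)) = 6739878997/592188012 - (210947*(-1/51759) - 132596*(-1/132288)) = 6739878997/592188012 - (-210947/51759 + 33149/33072) = 6739878997/592188012 - 1*(-1753560031/570591216) = 6739878997/592188012 + 1753560031/570591216 = 10436224318956493/722002730486544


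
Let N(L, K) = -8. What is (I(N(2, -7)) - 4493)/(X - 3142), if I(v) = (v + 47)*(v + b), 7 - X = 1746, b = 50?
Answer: 2855/4881 ≈ 0.58492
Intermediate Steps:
X = -1739 (X = 7 - 1*1746 = 7 - 1746 = -1739)
I(v) = (47 + v)*(50 + v) (I(v) = (v + 47)*(v + 50) = (47 + v)*(50 + v))
(I(N(2, -7)) - 4493)/(X - 3142) = ((2350 + (-8)² + 97*(-8)) - 4493)/(-1739 - 3142) = ((2350 + 64 - 776) - 4493)/(-4881) = (1638 - 4493)*(-1/4881) = -2855*(-1/4881) = 2855/4881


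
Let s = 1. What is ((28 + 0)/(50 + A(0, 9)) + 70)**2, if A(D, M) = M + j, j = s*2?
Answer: 18472804/3721 ≈ 4964.5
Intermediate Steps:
j = 2 (j = 1*2 = 2)
A(D, M) = 2 + M (A(D, M) = M + 2 = 2 + M)
((28 + 0)/(50 + A(0, 9)) + 70)**2 = ((28 + 0)/(50 + (2 + 9)) + 70)**2 = (28/(50 + 11) + 70)**2 = (28/61 + 70)**2 = (4298/61)**2 = 18472804/3721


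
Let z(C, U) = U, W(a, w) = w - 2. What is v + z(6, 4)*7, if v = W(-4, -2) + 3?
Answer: 27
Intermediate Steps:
W(a, w) = -2 + w
v = -1 (v = (-2 - 2) + 3 = -4 + 3 = -1)
v + z(6, 4)*7 = -1 + 4*7 = -1 + 28 = 27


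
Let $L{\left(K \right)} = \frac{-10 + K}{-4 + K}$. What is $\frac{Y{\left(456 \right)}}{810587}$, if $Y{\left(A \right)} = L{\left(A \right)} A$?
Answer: $\frac{50844}{91596331} \approx 0.00055509$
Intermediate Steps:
$L{\left(K \right)} = \frac{-10 + K}{-4 + K}$
$Y{\left(A \right)} = \frac{A \left(-10 + A\right)}{-4 + A}$ ($Y{\left(A \right)} = \frac{-10 + A}{-4 + A} A = \frac{A \left(-10 + A\right)}{-4 + A}$)
$\frac{Y{\left(456 \right)}}{810587} = \frac{456 \frac{1}{-4 + 456} \left(-10 + 456\right)}{810587} = 456 \cdot \frac{1}{452} \cdot 446 \cdot \frac{1}{810587} = \frac{50844}{113} \cdot \frac{1}{810587} = \frac{50844}{91596331}$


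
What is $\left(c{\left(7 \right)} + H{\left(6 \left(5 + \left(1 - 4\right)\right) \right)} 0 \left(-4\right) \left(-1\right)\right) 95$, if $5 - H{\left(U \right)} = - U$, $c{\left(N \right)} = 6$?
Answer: $570$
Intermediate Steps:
$H{\left(U \right)} = 5 + U$ ($H{\left(U \right)} = 5 - - U = 5 + U$)
$\left(c{\left(7 \right)} + H{\left(6 \left(5 + \left(1 - 4\right)\right) \right)} 0 \left(-4\right) \left(-1\right)\right) 95 = \left(6 + \left(5 + 6 \left(5 + \left(1 - 4\right)\right)\right) 0 \left(-4\right) \left(-1\right)\right) 95 = \left(6 + \left(5 + 6 \left(5 - 3\right)\right) 0 \left(-1\right)\right) 95 = \left(6 + \left(5 + 6 \cdot 2\right) 0\right) 95 = \left(6 + \left(5 + 12\right) 0\right) 95 = \left(6 + 17 \cdot 0\right) 95 = \left(6 + 0\right) 95 = 6 \cdot 95 = 570$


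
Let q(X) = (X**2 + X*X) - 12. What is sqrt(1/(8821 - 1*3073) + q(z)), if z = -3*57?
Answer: 7*sqrt(9856223493)/2874 ≈ 241.81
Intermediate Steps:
z = -171
q(X) = -12 + 2*X**2 (q(X) = (X**2 + X**2) - 12 = 2*X**2 - 12 = -12 + 2*X**2)
sqrt(1/(8821 - 1*3073) + q(z)) = sqrt(1/(8821 - 1*3073) + (-12 + 2*(-171)**2)) = sqrt(1/(8821 - 3073) + (-12 + 2*29241)) = sqrt(1/5748 + (-12 + 58482)) = sqrt(1/5748 + 58470) = sqrt(336085561/5748) = 7*sqrt(9856223493)/2874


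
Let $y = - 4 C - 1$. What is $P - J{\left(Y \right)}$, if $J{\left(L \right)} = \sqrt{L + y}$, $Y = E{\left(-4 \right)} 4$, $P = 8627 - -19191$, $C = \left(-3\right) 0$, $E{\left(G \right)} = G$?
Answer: $27818 - i \sqrt{17} \approx 27818.0 - 4.1231 i$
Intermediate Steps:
$C = 0$
$y = -1$ ($y = \left(-4\right) 0 - 1 = 0 - 1 = -1$)
$P = 27818$ ($P = 8627 + 19191 = 27818$)
$Y = -16$ ($Y = \left(-4\right) 4 = -16$)
$J{\left(L \right)} = \sqrt{-1 + L}$ ($J{\left(L \right)} = \sqrt{L - 1} = \sqrt{-1 + L}$)
$P - J{\left(Y \right)} = 27818 - \sqrt{-1 - 16} = 27818 - \sqrt{-17} = 27818 - i \sqrt{17}$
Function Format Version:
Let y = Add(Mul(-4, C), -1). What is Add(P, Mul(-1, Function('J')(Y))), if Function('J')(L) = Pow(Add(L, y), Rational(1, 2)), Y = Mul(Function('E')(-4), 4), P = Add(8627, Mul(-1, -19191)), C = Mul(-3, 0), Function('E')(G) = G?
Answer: Add(27818, Mul(-1, I, Pow(17, Rational(1, 2)))) ≈ Add(27818., Mul(-4.1231, I))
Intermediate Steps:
C = 0
y = -1 (y = Add(Mul(-4, 0), -1) = Add(0, -1) = -1)
P = 27818 (P = Add(8627, 19191) = 27818)
Y = -16 (Y = Mul(-4, 4) = -16)
Function('J')(L) = Pow(Add(-1, L), Rational(1, 2)) (Function('J')(L) = Pow(Add(L, -1), Rational(1, 2)) = Pow(Add(-1, L), Rational(1, 2)))
Add(P, Mul(-1, Function('J')(Y))) = Add(27818, Mul(-1, Pow(Add(-1, -16), Rational(1, 2)))) = Add(27818, Mul(-1, Pow(-17, Rational(1, 2)))) = Add(27818, Mul(-1, Mul(I, Pow(17, Rational(1, 2))))) = Add(27818, Mul(-1, I, Pow(17, Rational(1, 2))))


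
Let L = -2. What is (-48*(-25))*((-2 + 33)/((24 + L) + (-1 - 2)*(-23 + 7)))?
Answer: 3720/7 ≈ 531.43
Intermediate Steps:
(-48*(-25))*((-2 + 33)/((24 + L) + (-1 - 2)*(-23 + 7))) = (-48*(-25))*((-2 + 33)/((24 - 2) + (-1 - 2)*(-23 + 7))) = 1200*(31/(22 - 3*(-16))) = 1200*(31/(22 + 48)) = 1200*(31/70) = 3720/7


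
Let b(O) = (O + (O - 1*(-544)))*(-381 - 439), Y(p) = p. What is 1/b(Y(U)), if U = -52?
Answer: -1/360800 ≈ -2.7716e-6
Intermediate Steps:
b(O) = -446080 - 1640*O (b(O) = (O + (O + 544))*(-820) = (O + (544 + O))*(-820) = (544 + 2*O)*(-820) = -446080 - 1640*O)
1/b(Y(U)) = 1/(-446080 - 1640*(-52)) = 1/(-446080 + 85280) = 1/(-360800) = -1/360800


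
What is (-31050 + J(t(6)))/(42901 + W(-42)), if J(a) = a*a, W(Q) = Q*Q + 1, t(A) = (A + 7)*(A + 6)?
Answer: -3357/22333 ≈ -0.15032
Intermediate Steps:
t(A) = (6 + A)*(7 + A) (t(A) = (7 + A)*(6 + A) = (6 + A)*(7 + A))
W(Q) = 1 + Q² (W(Q) = Q² + 1 = 1 + Q²)
J(a) = a²
(-31050 + J(t(6)))/(42901 + W(-42)) = (-31050 + (42 + 6² + 13*6)²)/(42901 + (1 + (-42)²)) = (-31050 + (42 + 36 + 78)²)/(42901 + (1 + 1764)) = (-31050 + 156²)/(42901 + 1765) = (-31050 + 24336)/44666 = -6714*1/44666 = -3357/22333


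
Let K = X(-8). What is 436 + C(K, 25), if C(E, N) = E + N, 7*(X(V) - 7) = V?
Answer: 3268/7 ≈ 466.86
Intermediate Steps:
X(V) = 7 + V/7
K = 41/7 (K = 7 + (⅐)*(-8) = 7 - 8/7 = 41/7 ≈ 5.8571)
436 + C(K, 25) = 436 + (41/7 + 25) = 436 + 216/7 = 3268/7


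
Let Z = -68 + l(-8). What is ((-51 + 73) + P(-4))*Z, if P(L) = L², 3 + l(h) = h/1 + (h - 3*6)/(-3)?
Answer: -8018/3 ≈ -2672.7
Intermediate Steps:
l(h) = 3 + 2*h/3 (l(h) = -3 + (h/1 + (h - 3*6)/(-3)) = -3 + (h*1 + (h - 18)*(-⅓)) = -3 + (h + (-18 + h)*(-⅓)) = -3 + (h + (6 - h/3)) = -3 + (6 + 2*h/3) = 3 + 2*h/3)
Z = -211/3 (Z = -68 + (3 + (⅔)*(-8)) = -68 + (3 - 16/3) = -68 - 7/3 = -211/3 ≈ -70.333)
((-51 + 73) + P(-4))*Z = ((-51 + 73) + (-4)²)*(-211/3) = (22 + 16)*(-211/3) = 38*(-211/3) = -8018/3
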